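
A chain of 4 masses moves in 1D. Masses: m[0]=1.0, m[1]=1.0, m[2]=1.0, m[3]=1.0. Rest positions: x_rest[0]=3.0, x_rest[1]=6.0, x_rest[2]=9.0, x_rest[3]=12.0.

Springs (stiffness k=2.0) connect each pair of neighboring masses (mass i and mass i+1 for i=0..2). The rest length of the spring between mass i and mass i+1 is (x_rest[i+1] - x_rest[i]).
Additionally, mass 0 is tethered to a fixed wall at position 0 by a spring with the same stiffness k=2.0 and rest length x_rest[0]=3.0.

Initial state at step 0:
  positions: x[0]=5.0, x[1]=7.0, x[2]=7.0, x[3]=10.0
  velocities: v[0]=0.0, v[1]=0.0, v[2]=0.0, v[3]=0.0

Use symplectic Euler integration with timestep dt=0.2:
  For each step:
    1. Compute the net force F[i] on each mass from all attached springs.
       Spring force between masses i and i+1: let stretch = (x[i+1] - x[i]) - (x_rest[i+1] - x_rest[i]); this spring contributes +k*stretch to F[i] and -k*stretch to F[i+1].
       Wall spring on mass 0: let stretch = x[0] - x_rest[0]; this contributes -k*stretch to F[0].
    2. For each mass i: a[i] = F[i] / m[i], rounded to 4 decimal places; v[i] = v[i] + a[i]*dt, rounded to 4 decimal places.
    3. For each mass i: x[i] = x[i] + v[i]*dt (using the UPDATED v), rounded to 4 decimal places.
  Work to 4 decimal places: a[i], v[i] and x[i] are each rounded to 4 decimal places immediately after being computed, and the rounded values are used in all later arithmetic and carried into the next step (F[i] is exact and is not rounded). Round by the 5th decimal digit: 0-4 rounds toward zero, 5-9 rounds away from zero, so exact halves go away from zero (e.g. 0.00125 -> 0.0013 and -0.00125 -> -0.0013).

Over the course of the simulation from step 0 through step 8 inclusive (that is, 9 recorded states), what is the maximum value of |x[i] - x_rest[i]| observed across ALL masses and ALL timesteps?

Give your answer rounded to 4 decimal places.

Answer: 2.2494

Derivation:
Step 0: x=[5.0000 7.0000 7.0000 10.0000] v=[0.0000 0.0000 0.0000 0.0000]
Step 1: x=[4.7600 6.8400 7.2400 10.0000] v=[-1.2000 -0.8000 1.2000 0.0000]
Step 2: x=[4.3056 6.5456 7.6688 10.0192] v=[-2.2720 -1.4720 2.1440 0.0960]
Step 3: x=[3.6860 6.1619 8.1958 10.0904] v=[-3.0982 -1.9187 2.6349 0.3558]
Step 4: x=[2.9696 5.7428 8.7116 10.2500] v=[-3.5822 -2.0955 2.5792 0.7980]
Step 5: x=[2.2374 5.3393 9.1130 10.5265] v=[-3.6608 -2.0173 2.0070 1.3826]
Step 6: x=[1.5744 4.9896 9.3256 10.9299] v=[-3.3150 -1.7486 1.0629 2.0172]
Step 7: x=[1.0587 4.7135 9.3196 11.4450] v=[-2.5787 -1.3803 -0.0298 2.5755]
Step 8: x=[0.7506 4.5135 9.1152 12.0301] v=[-1.5403 -0.9998 -1.0221 2.9253]
Max displacement = 2.2494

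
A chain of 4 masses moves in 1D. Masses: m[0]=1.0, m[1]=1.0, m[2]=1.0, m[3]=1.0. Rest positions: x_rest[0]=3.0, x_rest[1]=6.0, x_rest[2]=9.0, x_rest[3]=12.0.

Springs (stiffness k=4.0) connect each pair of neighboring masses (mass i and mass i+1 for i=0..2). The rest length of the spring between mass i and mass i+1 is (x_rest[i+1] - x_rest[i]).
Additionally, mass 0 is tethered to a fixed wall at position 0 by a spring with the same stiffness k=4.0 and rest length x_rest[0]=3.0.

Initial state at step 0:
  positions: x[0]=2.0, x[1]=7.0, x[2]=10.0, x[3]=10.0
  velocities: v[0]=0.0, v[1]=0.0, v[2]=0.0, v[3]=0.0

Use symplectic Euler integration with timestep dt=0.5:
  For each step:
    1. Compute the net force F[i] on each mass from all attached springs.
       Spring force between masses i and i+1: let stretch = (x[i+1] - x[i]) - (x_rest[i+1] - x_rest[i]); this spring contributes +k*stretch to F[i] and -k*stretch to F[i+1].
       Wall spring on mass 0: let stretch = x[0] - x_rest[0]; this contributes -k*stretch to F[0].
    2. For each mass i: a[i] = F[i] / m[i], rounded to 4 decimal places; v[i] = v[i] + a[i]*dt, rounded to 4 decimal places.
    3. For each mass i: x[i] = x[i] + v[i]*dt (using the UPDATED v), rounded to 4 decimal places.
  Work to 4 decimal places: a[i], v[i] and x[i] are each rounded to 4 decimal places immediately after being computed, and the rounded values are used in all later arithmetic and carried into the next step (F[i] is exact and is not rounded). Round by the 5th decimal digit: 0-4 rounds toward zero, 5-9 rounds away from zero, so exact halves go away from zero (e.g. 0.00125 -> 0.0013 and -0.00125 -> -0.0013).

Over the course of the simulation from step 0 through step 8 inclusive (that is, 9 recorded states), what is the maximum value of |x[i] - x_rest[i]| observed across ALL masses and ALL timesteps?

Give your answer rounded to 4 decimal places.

Step 0: x=[2.0000 7.0000 10.0000 10.0000] v=[0.0000 0.0000 0.0000 0.0000]
Step 1: x=[5.0000 5.0000 7.0000 13.0000] v=[6.0000 -4.0000 -6.0000 6.0000]
Step 2: x=[3.0000 5.0000 8.0000 13.0000] v=[-4.0000 0.0000 2.0000 0.0000]
Step 3: x=[0.0000 6.0000 11.0000 11.0000] v=[-6.0000 2.0000 6.0000 -4.0000]
Step 4: x=[3.0000 6.0000 9.0000 12.0000] v=[6.0000 0.0000 -4.0000 2.0000]
Step 5: x=[6.0000 6.0000 7.0000 13.0000] v=[6.0000 0.0000 -4.0000 2.0000]
Step 6: x=[3.0000 7.0000 10.0000 11.0000] v=[-6.0000 2.0000 6.0000 -4.0000]
Step 7: x=[1.0000 7.0000 11.0000 11.0000] v=[-4.0000 0.0000 2.0000 0.0000]
Step 8: x=[4.0000 5.0000 8.0000 14.0000] v=[6.0000 -4.0000 -6.0000 6.0000]
Max displacement = 3.0000

Answer: 3.0000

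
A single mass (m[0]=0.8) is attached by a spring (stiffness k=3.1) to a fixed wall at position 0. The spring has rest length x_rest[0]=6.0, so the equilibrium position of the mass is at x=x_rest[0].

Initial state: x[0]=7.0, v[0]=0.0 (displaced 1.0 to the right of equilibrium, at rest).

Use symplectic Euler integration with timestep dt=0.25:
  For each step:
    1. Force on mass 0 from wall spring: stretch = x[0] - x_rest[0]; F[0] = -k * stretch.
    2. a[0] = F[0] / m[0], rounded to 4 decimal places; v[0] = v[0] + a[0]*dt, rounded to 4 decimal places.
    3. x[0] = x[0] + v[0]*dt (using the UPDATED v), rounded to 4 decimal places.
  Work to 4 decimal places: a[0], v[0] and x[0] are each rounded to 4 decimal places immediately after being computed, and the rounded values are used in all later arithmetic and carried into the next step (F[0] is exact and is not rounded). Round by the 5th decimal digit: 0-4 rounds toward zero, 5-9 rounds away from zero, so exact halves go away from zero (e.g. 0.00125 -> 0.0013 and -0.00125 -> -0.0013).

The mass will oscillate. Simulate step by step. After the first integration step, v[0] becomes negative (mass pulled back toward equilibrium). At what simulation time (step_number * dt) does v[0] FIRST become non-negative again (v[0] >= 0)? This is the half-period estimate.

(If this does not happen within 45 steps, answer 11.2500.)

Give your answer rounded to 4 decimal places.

Answer: 1.7500

Derivation:
Step 0: x=[7.0000] v=[0.0000]
Step 1: x=[6.7578] v=[-0.9688]
Step 2: x=[6.3321] v=[-1.7029]
Step 3: x=[5.8260] v=[-2.0246]
Step 4: x=[5.3620] v=[-1.8560]
Step 5: x=[5.0525] v=[-1.2379]
Step 6: x=[4.9725] v=[-0.3200]
Step 7: x=[5.1414] v=[0.6754]
First v>=0 after going negative at step 7, time=1.7500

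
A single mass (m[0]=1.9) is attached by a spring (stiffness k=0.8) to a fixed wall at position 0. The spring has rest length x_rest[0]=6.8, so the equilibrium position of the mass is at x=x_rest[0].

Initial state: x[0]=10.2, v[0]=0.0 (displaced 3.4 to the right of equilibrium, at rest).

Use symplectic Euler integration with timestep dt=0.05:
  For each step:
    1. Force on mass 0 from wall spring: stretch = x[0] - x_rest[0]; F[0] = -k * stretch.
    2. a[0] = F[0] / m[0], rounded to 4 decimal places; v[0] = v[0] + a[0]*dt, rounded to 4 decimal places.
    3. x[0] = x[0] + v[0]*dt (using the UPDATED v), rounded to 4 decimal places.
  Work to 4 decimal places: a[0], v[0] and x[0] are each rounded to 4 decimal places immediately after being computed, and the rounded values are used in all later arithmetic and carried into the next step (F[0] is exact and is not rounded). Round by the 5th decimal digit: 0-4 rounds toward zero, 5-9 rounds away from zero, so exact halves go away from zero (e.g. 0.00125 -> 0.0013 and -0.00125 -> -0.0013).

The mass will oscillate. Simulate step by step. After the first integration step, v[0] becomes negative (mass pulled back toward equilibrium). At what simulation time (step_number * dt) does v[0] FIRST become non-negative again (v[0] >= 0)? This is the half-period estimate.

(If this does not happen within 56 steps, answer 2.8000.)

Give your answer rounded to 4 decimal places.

Step 0: x=[10.2000] v=[0.0000]
Step 1: x=[10.1964] v=[-0.0716]
Step 2: x=[10.1892] v=[-0.1431]
Step 3: x=[10.1785] v=[-0.2145]
Step 4: x=[10.1642] v=[-0.2856]
Step 5: x=[10.1464] v=[-0.3564]
Step 6: x=[10.1251] v=[-0.4269]
Step 7: x=[10.1003] v=[-0.4969]
Step 8: x=[10.0720] v=[-0.5664]
Step 9: x=[10.0402] v=[-0.6353]
Step 10: x=[10.0050] v=[-0.7035]
Step 11: x=[9.9665] v=[-0.7710]
Step 12: x=[9.9246] v=[-0.8377]
Step 13: x=[9.8794] v=[-0.9035]
Step 14: x=[9.8310] v=[-0.9683]
Step 15: x=[9.7794] v=[-1.0321]
Step 16: x=[9.7247] v=[-1.0948]
Step 17: x=[9.6669] v=[-1.1564]
Step 18: x=[9.6061] v=[-1.2168]
Step 19: x=[9.5423] v=[-1.2759]
Step 20: x=[9.4756] v=[-1.3336]
Step 21: x=[9.4061] v=[-1.3899]
Step 22: x=[9.3339] v=[-1.4448]
Step 23: x=[9.2590] v=[-1.4981]
Step 24: x=[9.1815] v=[-1.5499]
Step 25: x=[9.1015] v=[-1.6000]
Step 26: x=[9.0191] v=[-1.6485]
Step 27: x=[8.9343] v=[-1.6952]
Step 28: x=[8.8473] v=[-1.7401]
Step 29: x=[8.7581] v=[-1.7832]
Step 30: x=[8.6669] v=[-1.8244]
Step 31: x=[8.5737] v=[-1.8637]
Step 32: x=[8.4787] v=[-1.9010]
Step 33: x=[8.3819] v=[-1.9363]
Step 34: x=[8.2834] v=[-1.9696]
Step 35: x=[8.1834] v=[-2.0008]
Step 36: x=[8.0819] v=[-2.0299]
Step 37: x=[7.9791] v=[-2.0569]
Step 38: x=[7.8750] v=[-2.0817]
Step 39: x=[7.7698] v=[-2.1043]
Step 40: x=[7.6636] v=[-2.1247]
Step 41: x=[7.5565] v=[-2.1429]
Step 42: x=[7.4486] v=[-2.1588]
Step 43: x=[7.3400] v=[-2.1725]
Step 44: x=[7.2308] v=[-2.1839]
Step 45: x=[7.1212] v=[-2.1930]
Step 46: x=[7.0112] v=[-2.1998]
Step 47: x=[6.9010] v=[-2.2042]
Step 48: x=[6.7907] v=[-2.2063]
Step 49: x=[6.6804] v=[-2.2061]
Step 50: x=[6.5702] v=[-2.2036]
Step 51: x=[6.4603] v=[-2.1988]
Step 52: x=[6.3507] v=[-2.1917]
Step 53: x=[6.2416] v=[-2.1822]
Step 54: x=[6.1331] v=[-2.1704]
Step 55: x=[6.0253] v=[-2.1564]
Step 56: x=[5.9183] v=[-2.1401]
v[0] did not become non-negative within 56 steps; using fallback time=2.8000

Answer: 2.8000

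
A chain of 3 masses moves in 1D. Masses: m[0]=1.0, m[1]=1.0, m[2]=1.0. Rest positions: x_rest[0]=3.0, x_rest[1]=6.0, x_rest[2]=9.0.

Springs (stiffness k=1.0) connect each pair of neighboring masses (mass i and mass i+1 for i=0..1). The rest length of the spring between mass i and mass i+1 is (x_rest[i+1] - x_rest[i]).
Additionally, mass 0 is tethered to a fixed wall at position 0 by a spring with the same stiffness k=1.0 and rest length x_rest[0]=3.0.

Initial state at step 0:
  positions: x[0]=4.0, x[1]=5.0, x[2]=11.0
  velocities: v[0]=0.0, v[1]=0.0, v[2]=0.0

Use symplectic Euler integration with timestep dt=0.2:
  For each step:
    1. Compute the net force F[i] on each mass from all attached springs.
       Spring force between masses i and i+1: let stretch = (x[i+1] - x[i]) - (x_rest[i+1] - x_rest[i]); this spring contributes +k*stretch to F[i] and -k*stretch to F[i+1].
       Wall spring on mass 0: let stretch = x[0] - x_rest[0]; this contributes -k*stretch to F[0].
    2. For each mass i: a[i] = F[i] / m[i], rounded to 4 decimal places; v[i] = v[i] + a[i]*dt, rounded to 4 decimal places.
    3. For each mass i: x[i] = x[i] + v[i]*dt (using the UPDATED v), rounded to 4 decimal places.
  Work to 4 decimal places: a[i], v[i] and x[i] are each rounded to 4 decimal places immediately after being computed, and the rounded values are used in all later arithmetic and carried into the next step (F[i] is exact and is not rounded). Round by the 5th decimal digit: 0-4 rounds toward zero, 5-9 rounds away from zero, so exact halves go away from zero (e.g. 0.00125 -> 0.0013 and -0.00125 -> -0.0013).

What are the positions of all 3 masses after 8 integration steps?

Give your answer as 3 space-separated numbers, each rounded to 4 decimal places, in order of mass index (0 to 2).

Step 0: x=[4.0000 5.0000 11.0000] v=[0.0000 0.0000 0.0000]
Step 1: x=[3.8800 5.2000 10.8800] v=[-0.6000 1.0000 -0.6000]
Step 2: x=[3.6576 5.5744 10.6528] v=[-1.1120 1.8720 -1.1360]
Step 3: x=[3.3656 6.0753 10.3425] v=[-1.4602 2.5043 -1.5517]
Step 4: x=[3.0473 6.6385 9.9815] v=[-1.5914 2.8158 -1.8051]
Step 5: x=[2.7508 7.1917 9.6068] v=[-1.4826 2.7662 -1.8737]
Step 6: x=[2.5219 7.6639 9.2555] v=[-1.1446 2.3610 -1.7567]
Step 7: x=[2.3978 7.9941 8.9605] v=[-0.6206 1.6509 -1.4750]
Step 8: x=[2.4016 8.1391 8.7468] v=[0.0191 0.7249 -1.0683]

Answer: 2.4016 8.1391 8.7468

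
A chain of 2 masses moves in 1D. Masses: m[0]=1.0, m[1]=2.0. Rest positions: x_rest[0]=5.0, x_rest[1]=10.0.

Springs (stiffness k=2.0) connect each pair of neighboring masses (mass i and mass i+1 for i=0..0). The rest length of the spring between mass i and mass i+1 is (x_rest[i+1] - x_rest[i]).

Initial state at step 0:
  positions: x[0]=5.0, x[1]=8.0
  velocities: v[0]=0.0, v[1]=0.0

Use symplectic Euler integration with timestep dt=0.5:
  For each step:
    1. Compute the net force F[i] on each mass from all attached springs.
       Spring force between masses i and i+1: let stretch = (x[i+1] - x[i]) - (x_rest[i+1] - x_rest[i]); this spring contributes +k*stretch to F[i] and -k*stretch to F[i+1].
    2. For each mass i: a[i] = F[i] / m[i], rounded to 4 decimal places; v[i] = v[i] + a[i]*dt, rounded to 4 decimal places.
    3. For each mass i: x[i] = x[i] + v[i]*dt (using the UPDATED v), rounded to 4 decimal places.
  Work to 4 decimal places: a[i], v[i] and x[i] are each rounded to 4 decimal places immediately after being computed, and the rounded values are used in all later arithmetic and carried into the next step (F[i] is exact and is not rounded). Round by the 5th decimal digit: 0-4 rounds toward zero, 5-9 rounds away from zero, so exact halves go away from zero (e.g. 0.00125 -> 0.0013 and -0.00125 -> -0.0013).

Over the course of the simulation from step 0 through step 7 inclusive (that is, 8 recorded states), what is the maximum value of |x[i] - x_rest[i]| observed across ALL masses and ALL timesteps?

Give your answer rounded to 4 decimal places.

Answer: 2.8125

Derivation:
Step 0: x=[5.0000 8.0000] v=[0.0000 0.0000]
Step 1: x=[4.0000 8.5000] v=[-2.0000 1.0000]
Step 2: x=[2.7500 9.1250] v=[-2.5000 1.2500]
Step 3: x=[2.1875 9.4063] v=[-1.1250 0.5625]
Step 4: x=[2.7344 9.1329] v=[1.0938 -0.5469]
Step 5: x=[3.9806 8.5098] v=[2.4923 -1.2462]
Step 6: x=[4.9914 8.0044] v=[2.0215 -1.0108]
Step 7: x=[5.0087 7.9958] v=[0.0345 -0.0173]
Max displacement = 2.8125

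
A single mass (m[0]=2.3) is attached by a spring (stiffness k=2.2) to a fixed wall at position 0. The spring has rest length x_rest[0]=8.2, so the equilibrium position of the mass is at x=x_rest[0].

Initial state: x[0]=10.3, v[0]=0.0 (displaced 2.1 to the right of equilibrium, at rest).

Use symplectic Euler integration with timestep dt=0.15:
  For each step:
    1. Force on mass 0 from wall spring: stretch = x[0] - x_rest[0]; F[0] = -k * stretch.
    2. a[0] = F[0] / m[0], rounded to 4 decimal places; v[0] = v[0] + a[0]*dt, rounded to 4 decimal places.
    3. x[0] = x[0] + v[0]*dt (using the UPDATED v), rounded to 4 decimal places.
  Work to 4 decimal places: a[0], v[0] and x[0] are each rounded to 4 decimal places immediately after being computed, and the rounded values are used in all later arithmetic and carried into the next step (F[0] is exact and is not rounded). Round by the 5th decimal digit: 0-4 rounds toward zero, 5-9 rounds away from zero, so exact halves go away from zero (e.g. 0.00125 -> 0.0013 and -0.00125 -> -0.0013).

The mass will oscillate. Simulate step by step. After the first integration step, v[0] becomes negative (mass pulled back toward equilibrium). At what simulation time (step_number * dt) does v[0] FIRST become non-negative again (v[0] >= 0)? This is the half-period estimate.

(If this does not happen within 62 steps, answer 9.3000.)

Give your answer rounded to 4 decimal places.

Answer: 3.3000

Derivation:
Step 0: x=[10.3000] v=[0.0000]
Step 1: x=[10.2548] v=[-0.3013]
Step 2: x=[10.1654] v=[-0.5961]
Step 3: x=[10.0337] v=[-0.8781]
Step 4: x=[9.8625] v=[-1.1412]
Step 5: x=[9.6555] v=[-1.3797]
Step 6: x=[9.4172] v=[-1.5885]
Step 7: x=[9.1527] v=[-1.7631]
Step 8: x=[8.8677] v=[-1.8998]
Step 9: x=[8.5684] v=[-1.9956]
Step 10: x=[8.2611] v=[-2.0485]
Step 11: x=[7.9525] v=[-2.0573]
Step 12: x=[7.6492] v=[-2.0218]
Step 13: x=[7.3578] v=[-1.9428]
Step 14: x=[7.0845] v=[-1.8220]
Step 15: x=[6.8352] v=[-1.6620]
Step 16: x=[6.6153] v=[-1.4662]
Step 17: x=[6.4295] v=[-1.2388]
Step 18: x=[6.2818] v=[-0.9848]
Step 19: x=[6.1754] v=[-0.7096]
Step 20: x=[6.1125] v=[-0.4191]
Step 21: x=[6.0946] v=[-0.1196]
Step 22: x=[6.1220] v=[0.1825]
First v>=0 after going negative at step 22, time=3.3000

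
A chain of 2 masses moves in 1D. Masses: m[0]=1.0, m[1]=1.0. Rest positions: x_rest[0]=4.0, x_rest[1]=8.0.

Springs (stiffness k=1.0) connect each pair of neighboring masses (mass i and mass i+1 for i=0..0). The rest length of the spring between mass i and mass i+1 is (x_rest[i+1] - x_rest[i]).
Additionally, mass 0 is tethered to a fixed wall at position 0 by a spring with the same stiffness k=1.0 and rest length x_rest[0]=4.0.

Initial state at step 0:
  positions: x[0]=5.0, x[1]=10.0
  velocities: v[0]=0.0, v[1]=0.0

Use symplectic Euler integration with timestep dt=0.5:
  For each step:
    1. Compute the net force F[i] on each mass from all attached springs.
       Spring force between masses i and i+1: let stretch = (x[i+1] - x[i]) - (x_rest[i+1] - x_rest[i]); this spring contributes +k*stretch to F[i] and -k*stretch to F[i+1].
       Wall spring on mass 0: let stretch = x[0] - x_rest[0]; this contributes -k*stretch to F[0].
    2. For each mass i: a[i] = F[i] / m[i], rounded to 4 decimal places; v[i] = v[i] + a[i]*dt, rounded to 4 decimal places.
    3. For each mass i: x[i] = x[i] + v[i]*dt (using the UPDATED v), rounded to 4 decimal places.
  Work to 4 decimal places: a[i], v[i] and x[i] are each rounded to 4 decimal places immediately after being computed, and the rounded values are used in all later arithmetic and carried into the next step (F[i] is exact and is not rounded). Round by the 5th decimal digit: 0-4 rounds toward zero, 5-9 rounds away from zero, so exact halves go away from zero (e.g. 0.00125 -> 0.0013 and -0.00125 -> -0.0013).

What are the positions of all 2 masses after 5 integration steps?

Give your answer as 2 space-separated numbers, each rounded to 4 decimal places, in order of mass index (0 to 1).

Answer: 3.8642 7.7256

Derivation:
Step 0: x=[5.0000 10.0000] v=[0.0000 0.0000]
Step 1: x=[5.0000 9.7500] v=[0.0000 -0.5000]
Step 2: x=[4.9375 9.3125] v=[-0.1250 -0.8750]
Step 3: x=[4.7344 8.7813] v=[-0.4063 -1.0625]
Step 4: x=[4.3594 8.2383] v=[-0.7501 -1.0860]
Step 5: x=[3.8642 7.7256] v=[-0.9904 -1.0255]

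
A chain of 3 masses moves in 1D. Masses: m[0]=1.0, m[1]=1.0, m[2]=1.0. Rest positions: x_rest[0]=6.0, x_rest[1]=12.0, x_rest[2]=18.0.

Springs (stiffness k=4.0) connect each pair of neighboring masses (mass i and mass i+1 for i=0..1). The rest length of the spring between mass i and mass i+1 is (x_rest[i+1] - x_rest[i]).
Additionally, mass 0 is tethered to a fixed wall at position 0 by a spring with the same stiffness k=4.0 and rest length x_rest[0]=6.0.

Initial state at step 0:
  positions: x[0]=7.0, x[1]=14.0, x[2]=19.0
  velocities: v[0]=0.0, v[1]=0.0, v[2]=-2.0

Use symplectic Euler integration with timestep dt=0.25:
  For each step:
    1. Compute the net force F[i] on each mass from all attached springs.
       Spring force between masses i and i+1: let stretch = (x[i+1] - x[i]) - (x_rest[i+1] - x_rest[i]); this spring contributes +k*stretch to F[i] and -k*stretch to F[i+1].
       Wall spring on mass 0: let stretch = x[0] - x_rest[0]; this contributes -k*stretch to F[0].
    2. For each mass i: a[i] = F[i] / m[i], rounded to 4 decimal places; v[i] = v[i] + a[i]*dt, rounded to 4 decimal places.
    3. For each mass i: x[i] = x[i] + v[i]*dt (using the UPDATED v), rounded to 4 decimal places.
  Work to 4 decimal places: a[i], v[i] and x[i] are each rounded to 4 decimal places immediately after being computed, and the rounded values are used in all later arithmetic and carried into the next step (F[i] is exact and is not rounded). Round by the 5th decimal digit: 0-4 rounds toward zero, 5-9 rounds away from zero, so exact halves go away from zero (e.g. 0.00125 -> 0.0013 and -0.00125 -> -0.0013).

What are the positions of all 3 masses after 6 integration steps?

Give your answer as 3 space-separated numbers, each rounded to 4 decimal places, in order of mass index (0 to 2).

Answer: 4.7012 11.3030 17.3086

Derivation:
Step 0: x=[7.0000 14.0000 19.0000] v=[0.0000 0.0000 -2.0000]
Step 1: x=[7.0000 13.5000 18.7500] v=[0.0000 -2.0000 -1.0000]
Step 2: x=[6.8750 12.6875 18.6875] v=[-0.5000 -3.2500 -0.2500]
Step 3: x=[6.4844 11.9219 18.6250] v=[-1.5625 -3.0625 -0.2500]
Step 4: x=[5.8321 11.4727 18.3867] v=[-2.6094 -1.7969 -0.9531]
Step 5: x=[5.1319 11.3418 17.9199] v=[-2.8009 -0.5235 -1.8671]
Step 6: x=[4.7012 11.3030 17.3086] v=[-1.7229 -0.1553 -2.4452]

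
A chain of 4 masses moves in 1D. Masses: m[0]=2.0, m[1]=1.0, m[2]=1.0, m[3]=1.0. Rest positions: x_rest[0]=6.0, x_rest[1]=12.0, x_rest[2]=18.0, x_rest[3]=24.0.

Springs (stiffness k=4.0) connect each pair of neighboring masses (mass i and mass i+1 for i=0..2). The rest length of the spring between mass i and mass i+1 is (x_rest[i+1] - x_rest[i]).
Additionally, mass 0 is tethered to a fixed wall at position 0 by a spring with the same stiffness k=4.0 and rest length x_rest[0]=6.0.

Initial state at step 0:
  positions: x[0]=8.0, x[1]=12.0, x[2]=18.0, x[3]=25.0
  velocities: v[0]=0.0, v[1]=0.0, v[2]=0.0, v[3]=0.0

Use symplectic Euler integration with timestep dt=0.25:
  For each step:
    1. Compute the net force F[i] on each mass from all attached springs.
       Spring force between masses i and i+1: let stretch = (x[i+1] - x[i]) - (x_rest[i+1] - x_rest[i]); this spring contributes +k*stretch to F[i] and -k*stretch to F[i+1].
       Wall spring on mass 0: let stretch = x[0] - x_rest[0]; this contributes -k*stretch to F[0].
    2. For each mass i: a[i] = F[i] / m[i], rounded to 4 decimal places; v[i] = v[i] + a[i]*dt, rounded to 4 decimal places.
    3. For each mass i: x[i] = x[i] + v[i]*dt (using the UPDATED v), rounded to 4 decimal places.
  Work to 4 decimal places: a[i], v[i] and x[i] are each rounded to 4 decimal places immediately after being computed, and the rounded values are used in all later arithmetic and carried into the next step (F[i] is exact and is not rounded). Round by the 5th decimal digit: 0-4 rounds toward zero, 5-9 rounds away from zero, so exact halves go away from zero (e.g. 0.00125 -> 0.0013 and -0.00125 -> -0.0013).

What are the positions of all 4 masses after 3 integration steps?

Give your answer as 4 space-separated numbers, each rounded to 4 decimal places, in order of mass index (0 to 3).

Answer: 5.8516 13.6250 19.1719 24.0781

Derivation:
Step 0: x=[8.0000 12.0000 18.0000 25.0000] v=[0.0000 0.0000 0.0000 0.0000]
Step 1: x=[7.5000 12.5000 18.2500 24.7500] v=[-2.0000 2.0000 1.0000 -1.0000]
Step 2: x=[6.6875 13.1875 18.6875 24.3750] v=[-3.2500 2.7500 1.7500 -1.5000]
Step 3: x=[5.8516 13.6250 19.1719 24.0781] v=[-3.3438 1.7500 1.9375 -1.1875]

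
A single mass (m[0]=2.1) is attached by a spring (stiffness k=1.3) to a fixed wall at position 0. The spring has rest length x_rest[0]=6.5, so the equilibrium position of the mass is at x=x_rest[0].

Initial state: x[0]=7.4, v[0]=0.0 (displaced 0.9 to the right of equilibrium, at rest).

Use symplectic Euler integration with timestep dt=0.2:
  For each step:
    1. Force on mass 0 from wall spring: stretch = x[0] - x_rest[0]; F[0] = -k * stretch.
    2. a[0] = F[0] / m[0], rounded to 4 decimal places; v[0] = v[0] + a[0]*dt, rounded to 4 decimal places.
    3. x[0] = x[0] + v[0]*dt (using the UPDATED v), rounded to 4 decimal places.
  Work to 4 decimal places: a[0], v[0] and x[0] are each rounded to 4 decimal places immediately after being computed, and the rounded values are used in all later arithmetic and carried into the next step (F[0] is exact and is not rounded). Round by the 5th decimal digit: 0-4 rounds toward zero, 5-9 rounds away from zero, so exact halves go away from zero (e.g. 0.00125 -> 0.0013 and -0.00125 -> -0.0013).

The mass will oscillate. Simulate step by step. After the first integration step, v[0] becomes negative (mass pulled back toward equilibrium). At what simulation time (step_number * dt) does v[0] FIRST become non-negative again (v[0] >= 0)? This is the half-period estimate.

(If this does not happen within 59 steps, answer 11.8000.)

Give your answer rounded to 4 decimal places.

Answer: 4.0000

Derivation:
Step 0: x=[7.4000] v=[0.0000]
Step 1: x=[7.3777] v=[-0.1114]
Step 2: x=[7.3337] v=[-0.2201]
Step 3: x=[7.2690] v=[-0.3233]
Step 4: x=[7.1853] v=[-0.4185]
Step 5: x=[7.0846] v=[-0.5033]
Step 6: x=[6.9695] v=[-0.5757]
Step 7: x=[6.8427] v=[-0.6338]
Step 8: x=[6.7075] v=[-0.6762]
Step 9: x=[6.5671] v=[-0.7019]
Step 10: x=[6.4251] v=[-0.7102]
Step 11: x=[6.2849] v=[-0.7009]
Step 12: x=[6.1500] v=[-0.6743]
Step 13: x=[6.0238] v=[-0.6310]
Step 14: x=[5.9094] v=[-0.5720]
Step 15: x=[5.8096] v=[-0.4989]
Step 16: x=[5.7269] v=[-0.4134]
Step 17: x=[5.6634] v=[-0.3177]
Step 18: x=[5.6206] v=[-0.2141]
Step 19: x=[5.5996] v=[-0.1052]
Step 20: x=[5.6009] v=[0.0063]
First v>=0 after going negative at step 20, time=4.0000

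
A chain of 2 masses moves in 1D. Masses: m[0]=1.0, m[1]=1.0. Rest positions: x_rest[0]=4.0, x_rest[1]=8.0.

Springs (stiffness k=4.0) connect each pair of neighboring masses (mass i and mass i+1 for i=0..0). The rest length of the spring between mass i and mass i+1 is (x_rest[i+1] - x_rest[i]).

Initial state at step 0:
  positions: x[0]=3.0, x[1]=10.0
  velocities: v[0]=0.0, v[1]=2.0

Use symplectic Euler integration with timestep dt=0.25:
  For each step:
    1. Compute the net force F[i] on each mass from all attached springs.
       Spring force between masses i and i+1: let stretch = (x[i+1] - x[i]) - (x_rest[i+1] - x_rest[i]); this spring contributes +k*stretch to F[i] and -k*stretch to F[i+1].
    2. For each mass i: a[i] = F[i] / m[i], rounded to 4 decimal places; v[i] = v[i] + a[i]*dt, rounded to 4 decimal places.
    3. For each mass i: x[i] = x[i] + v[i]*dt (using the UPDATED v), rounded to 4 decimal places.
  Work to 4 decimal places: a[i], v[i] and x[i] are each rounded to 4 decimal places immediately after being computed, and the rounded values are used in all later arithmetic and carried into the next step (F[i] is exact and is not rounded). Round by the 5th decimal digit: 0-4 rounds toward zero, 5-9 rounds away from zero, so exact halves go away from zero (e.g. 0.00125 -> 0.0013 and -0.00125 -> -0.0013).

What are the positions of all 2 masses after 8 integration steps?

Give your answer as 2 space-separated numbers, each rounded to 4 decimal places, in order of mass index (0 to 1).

Answer: 5.0938 11.9063

Derivation:
Step 0: x=[3.0000 10.0000] v=[0.0000 2.0000]
Step 1: x=[3.7500 9.7500] v=[3.0000 -1.0000]
Step 2: x=[5.0000 9.0000] v=[5.0000 -3.0000]
Step 3: x=[6.2500 8.2500] v=[5.0000 -3.0000]
Step 4: x=[7.0000 8.0000] v=[3.0000 -1.0000]
Step 5: x=[7.0000 8.5000] v=[0.0000 2.0000]
Step 6: x=[6.3750 9.6250] v=[-2.5000 4.5000]
Step 7: x=[5.5625 10.9375] v=[-3.2500 5.2500]
Step 8: x=[5.0938 11.9063] v=[-1.8750 3.8750]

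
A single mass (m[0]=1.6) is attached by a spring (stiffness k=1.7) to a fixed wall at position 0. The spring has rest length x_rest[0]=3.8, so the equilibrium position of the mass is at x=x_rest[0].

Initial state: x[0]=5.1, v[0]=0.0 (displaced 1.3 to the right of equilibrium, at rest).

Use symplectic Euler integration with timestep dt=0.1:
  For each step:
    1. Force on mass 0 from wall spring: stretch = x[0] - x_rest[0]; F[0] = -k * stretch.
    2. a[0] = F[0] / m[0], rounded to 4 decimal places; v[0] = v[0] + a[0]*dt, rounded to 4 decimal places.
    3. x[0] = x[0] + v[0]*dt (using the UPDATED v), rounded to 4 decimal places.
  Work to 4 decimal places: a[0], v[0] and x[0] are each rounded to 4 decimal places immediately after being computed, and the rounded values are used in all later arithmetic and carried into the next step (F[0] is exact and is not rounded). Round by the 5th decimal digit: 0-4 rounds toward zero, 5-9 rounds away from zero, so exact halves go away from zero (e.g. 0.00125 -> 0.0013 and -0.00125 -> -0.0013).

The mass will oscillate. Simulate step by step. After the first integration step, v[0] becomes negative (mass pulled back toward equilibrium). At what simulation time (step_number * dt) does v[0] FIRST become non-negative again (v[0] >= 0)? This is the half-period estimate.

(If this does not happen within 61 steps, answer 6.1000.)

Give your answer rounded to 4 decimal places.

Answer: 3.1000

Derivation:
Step 0: x=[5.1000] v=[0.0000]
Step 1: x=[5.0862] v=[-0.1381]
Step 2: x=[5.0587] v=[-0.2748]
Step 3: x=[5.0179] v=[-0.4085]
Step 4: x=[4.9641] v=[-0.5379]
Step 5: x=[4.8979] v=[-0.6616]
Step 6: x=[4.8201] v=[-0.7783]
Step 7: x=[4.7314] v=[-0.8867]
Step 8: x=[4.6328] v=[-0.9857]
Step 9: x=[4.5254] v=[-1.0742]
Step 10: x=[4.4103] v=[-1.1513]
Step 11: x=[4.2887] v=[-1.2161]
Step 12: x=[4.1619] v=[-1.2680]
Step 13: x=[4.0313] v=[-1.3065]
Step 14: x=[3.8982] v=[-1.3311]
Step 15: x=[3.7641] v=[-1.3415]
Step 16: x=[3.6303] v=[-1.3377]
Step 17: x=[3.4983] v=[-1.3197]
Step 18: x=[3.3695] v=[-1.2876]
Step 19: x=[3.2453] v=[-1.2419]
Step 20: x=[3.1270] v=[-1.1830]
Step 21: x=[3.0159] v=[-1.1115]
Step 22: x=[2.9131] v=[-1.0282]
Step 23: x=[2.8197] v=[-0.9340]
Step 24: x=[2.7367] v=[-0.8298]
Step 25: x=[2.6650] v=[-0.7168]
Step 26: x=[2.6054] v=[-0.5962]
Step 27: x=[2.5585] v=[-0.4693]
Step 28: x=[2.5248] v=[-0.3374]
Step 29: x=[2.5046] v=[-0.2019]
Step 30: x=[2.4982] v=[-0.0643]
Step 31: x=[2.5056] v=[0.0740]
First v>=0 after going negative at step 31, time=3.1000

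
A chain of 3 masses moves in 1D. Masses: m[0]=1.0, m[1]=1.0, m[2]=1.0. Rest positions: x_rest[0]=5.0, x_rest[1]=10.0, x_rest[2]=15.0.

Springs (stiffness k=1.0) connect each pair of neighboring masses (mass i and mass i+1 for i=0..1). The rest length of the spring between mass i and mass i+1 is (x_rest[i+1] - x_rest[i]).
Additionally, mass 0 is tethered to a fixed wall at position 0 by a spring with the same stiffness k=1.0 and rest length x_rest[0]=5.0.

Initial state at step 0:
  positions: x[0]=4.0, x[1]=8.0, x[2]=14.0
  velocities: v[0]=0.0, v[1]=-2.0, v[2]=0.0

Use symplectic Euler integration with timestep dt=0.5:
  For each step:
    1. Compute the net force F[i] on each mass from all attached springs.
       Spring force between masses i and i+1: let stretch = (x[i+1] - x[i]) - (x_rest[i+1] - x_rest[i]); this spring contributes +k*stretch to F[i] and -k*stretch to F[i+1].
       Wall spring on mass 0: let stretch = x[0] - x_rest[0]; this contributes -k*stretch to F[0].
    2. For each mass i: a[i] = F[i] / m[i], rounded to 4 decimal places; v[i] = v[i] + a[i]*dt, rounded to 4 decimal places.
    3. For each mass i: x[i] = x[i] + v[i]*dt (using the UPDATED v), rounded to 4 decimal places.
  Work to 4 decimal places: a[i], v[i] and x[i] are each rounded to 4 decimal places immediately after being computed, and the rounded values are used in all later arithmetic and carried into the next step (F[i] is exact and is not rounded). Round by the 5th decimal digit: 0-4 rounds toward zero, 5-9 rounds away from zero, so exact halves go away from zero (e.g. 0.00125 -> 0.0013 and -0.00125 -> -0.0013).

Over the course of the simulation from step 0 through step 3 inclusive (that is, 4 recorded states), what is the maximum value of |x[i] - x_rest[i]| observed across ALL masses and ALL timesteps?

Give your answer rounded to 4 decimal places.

Answer: 2.5000

Derivation:
Step 0: x=[4.0000 8.0000 14.0000] v=[0.0000 -2.0000 0.0000]
Step 1: x=[4.0000 7.5000 13.7500] v=[0.0000 -1.0000 -0.5000]
Step 2: x=[3.8750 7.6875 13.1875] v=[-0.2500 0.3750 -1.1250]
Step 3: x=[3.7344 8.2969 12.5000] v=[-0.2813 1.2188 -1.3750]
Max displacement = 2.5000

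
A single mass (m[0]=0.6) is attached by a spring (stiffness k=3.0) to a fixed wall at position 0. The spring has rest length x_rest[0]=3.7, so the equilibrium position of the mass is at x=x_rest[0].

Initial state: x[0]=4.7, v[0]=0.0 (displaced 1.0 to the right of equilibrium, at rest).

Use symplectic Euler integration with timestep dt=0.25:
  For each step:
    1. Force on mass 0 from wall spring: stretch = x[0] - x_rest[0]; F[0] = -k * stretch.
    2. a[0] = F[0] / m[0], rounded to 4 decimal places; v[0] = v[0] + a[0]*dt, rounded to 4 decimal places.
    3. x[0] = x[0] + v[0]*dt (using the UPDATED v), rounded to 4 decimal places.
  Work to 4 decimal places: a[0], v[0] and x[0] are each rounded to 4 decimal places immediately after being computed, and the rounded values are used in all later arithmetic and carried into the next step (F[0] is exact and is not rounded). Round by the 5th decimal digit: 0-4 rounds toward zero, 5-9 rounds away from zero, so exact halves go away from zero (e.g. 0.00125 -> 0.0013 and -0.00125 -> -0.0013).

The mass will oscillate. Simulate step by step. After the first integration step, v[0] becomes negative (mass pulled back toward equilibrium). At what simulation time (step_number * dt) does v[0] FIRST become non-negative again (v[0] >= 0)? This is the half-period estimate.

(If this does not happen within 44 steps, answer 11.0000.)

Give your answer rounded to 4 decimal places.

Step 0: x=[4.7000] v=[0.0000]
Step 1: x=[4.3875] v=[-1.2500]
Step 2: x=[3.8602] v=[-2.1094]
Step 3: x=[3.2828] v=[-2.3097]
Step 4: x=[2.8358] v=[-1.7882]
Step 5: x=[2.6588] v=[-0.7080]
Step 6: x=[2.8072] v=[0.5935]
First v>=0 after going negative at step 6, time=1.5000

Answer: 1.5000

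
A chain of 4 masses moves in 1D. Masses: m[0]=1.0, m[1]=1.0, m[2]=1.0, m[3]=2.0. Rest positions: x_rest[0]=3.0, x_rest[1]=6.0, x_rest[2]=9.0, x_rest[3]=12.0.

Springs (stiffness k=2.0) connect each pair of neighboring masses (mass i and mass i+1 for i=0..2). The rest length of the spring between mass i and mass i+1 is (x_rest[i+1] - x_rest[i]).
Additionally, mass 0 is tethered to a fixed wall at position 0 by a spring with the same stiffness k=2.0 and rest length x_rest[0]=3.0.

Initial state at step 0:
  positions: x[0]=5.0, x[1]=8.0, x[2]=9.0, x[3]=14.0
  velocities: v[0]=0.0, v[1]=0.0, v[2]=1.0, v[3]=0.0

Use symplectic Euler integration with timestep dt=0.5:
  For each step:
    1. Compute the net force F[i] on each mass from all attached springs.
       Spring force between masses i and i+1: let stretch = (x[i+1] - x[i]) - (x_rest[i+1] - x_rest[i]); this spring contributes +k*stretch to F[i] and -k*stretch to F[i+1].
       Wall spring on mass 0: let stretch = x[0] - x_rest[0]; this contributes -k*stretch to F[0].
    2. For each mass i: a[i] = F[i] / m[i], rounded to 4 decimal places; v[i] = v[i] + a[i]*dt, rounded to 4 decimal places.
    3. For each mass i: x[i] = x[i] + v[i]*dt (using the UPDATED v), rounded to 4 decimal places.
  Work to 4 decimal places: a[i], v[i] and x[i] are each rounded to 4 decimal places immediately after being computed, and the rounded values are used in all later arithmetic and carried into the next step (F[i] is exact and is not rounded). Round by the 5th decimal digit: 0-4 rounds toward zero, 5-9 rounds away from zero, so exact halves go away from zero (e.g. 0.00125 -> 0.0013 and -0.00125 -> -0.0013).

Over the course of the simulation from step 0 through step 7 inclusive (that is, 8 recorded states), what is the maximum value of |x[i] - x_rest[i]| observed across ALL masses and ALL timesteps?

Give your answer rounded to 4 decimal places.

Answer: 3.7500

Derivation:
Step 0: x=[5.0000 8.0000 9.0000 14.0000] v=[0.0000 0.0000 1.0000 0.0000]
Step 1: x=[4.0000 7.0000 11.5000 13.5000] v=[-2.0000 -2.0000 5.0000 -1.0000]
Step 2: x=[2.5000 6.7500 12.7500 13.2500] v=[-3.0000 -0.5000 2.5000 -0.5000]
Step 3: x=[1.8750 7.3750 11.2500 13.6250] v=[-1.2500 1.2500 -3.0000 0.7500]
Step 4: x=[3.0625 7.1875 9.0000 14.1563] v=[2.3750 -0.3750 -4.5000 1.0625]
Step 5: x=[4.7813 5.8438 8.4219 14.1485] v=[3.4375 -2.6875 -1.1562 -0.0157]
Step 6: x=[4.6407 5.2579 9.4181 13.4590] v=[-0.2813 -1.1719 1.9923 -1.3790]
Step 7: x=[2.4883 6.4435 10.3546 12.5093] v=[-4.3048 2.3711 1.8730 -1.8995]
Max displacement = 3.7500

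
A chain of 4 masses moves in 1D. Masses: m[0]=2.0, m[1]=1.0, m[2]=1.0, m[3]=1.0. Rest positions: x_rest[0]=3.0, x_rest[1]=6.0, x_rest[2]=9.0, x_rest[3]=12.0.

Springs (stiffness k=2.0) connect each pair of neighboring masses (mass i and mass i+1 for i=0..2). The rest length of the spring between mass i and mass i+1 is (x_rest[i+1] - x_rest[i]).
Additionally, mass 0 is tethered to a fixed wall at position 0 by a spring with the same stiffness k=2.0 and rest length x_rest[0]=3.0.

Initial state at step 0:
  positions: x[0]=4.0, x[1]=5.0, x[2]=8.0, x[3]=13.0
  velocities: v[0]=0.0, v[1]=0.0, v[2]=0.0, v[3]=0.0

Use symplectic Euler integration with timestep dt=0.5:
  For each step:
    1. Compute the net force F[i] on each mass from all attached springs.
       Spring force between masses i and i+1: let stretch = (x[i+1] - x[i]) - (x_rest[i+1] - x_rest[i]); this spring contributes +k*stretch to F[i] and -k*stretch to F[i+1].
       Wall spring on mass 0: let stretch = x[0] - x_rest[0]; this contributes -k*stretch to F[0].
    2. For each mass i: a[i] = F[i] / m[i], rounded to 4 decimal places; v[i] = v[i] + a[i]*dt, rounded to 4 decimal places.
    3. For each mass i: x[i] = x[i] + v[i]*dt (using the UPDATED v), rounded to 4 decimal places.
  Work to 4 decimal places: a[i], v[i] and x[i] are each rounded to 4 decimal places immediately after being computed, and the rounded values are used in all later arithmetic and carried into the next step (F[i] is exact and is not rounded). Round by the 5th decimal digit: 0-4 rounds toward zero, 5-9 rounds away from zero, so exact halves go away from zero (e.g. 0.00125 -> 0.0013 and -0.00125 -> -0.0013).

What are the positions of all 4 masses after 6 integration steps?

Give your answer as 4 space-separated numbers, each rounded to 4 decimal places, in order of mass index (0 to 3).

Step 0: x=[4.0000 5.0000 8.0000 13.0000] v=[0.0000 0.0000 0.0000 0.0000]
Step 1: x=[3.2500 6.0000 9.0000 12.0000] v=[-1.5000 2.0000 2.0000 -2.0000]
Step 2: x=[2.3750 7.1250 10.0000 11.0000] v=[-1.7500 2.2500 2.0000 -2.0000]
Step 3: x=[2.0938 7.3125 10.0625 11.0000] v=[-0.5625 0.3750 0.1250 0.0000]
Step 4: x=[2.5938 6.2657 9.2188 12.0313] v=[1.0000 -2.0937 -1.6875 2.0625]
Step 5: x=[3.3634 4.8595 8.3048 13.1563] v=[1.5391 -2.8125 -1.8281 2.2500]
Step 6: x=[3.6662 4.4279 8.0939 13.3556] v=[0.6055 -0.8633 -0.4219 0.3985]

Answer: 3.6662 4.4279 8.0939 13.3556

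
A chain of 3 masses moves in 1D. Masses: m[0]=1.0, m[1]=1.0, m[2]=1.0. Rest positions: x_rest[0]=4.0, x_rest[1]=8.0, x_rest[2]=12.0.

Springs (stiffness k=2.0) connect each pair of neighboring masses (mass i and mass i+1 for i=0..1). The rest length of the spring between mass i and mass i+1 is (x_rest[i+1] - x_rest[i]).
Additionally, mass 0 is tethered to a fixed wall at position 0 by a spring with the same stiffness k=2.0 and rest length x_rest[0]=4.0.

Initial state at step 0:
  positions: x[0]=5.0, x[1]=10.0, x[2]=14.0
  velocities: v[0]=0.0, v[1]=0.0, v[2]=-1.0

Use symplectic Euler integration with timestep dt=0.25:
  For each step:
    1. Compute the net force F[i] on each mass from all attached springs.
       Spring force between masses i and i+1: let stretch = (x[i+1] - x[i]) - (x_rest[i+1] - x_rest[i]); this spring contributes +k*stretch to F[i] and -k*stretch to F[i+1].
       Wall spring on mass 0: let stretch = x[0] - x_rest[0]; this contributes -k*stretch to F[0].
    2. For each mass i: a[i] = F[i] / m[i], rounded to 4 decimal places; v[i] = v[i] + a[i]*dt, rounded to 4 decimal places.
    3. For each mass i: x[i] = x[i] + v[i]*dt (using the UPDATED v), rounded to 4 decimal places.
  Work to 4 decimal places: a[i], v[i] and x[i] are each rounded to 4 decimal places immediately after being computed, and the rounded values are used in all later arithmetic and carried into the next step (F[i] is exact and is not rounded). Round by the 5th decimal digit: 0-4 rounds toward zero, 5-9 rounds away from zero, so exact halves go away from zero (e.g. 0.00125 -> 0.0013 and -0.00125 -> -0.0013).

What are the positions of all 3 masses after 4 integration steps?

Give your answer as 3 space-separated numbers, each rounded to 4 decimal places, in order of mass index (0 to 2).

Answer: 4.7959 8.8948 13.0725

Derivation:
Step 0: x=[5.0000 10.0000 14.0000] v=[0.0000 0.0000 -1.0000]
Step 1: x=[5.0000 9.8750 13.7500] v=[0.0000 -0.5000 -1.0000]
Step 2: x=[4.9844 9.6250 13.5156] v=[-0.0625 -1.0000 -0.9375]
Step 3: x=[4.9258 9.2813 13.2949] v=[-0.2344 -1.3750 -0.8828]
Step 4: x=[4.7959 8.8948 13.0725] v=[-0.5196 -1.5460 -0.8896]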